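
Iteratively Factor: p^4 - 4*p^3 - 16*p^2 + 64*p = (p)*(p^3 - 4*p^2 - 16*p + 64) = p*(p - 4)*(p^2 - 16) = p*(p - 4)*(p + 4)*(p - 4)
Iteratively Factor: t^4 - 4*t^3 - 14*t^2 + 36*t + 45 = (t - 5)*(t^3 + t^2 - 9*t - 9) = (t - 5)*(t + 1)*(t^2 - 9) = (t - 5)*(t + 1)*(t + 3)*(t - 3)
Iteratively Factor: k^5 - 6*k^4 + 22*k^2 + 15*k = (k)*(k^4 - 6*k^3 + 22*k + 15) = k*(k + 1)*(k^3 - 7*k^2 + 7*k + 15) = k*(k - 3)*(k + 1)*(k^2 - 4*k - 5) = k*(k - 3)*(k + 1)^2*(k - 5)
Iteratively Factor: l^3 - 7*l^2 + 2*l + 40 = (l + 2)*(l^2 - 9*l + 20) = (l - 5)*(l + 2)*(l - 4)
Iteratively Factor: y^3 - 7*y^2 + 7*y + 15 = (y - 3)*(y^2 - 4*y - 5) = (y - 3)*(y + 1)*(y - 5)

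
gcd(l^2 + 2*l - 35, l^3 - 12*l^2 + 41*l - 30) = l - 5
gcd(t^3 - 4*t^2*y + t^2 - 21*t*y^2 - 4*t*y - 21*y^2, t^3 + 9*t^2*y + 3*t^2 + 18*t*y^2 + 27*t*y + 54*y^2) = t + 3*y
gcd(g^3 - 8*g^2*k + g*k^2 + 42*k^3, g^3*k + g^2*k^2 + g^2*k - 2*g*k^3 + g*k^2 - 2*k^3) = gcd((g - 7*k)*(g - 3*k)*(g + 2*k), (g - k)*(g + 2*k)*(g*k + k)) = g + 2*k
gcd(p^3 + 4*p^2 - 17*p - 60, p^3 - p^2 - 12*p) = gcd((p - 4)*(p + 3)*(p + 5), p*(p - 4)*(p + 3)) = p^2 - p - 12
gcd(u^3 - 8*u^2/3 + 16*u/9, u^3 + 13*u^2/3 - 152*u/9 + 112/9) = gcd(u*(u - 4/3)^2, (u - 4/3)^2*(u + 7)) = u^2 - 8*u/3 + 16/9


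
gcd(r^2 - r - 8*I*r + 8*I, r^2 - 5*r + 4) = r - 1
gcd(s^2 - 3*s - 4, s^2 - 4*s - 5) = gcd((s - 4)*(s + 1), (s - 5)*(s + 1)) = s + 1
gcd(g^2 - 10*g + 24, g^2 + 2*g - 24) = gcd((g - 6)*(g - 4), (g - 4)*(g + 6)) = g - 4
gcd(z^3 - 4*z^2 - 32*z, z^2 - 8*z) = z^2 - 8*z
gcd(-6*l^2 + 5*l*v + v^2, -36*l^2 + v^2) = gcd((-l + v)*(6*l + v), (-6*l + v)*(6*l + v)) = 6*l + v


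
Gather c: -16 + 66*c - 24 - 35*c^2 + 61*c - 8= -35*c^2 + 127*c - 48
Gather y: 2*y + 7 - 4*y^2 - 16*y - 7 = -4*y^2 - 14*y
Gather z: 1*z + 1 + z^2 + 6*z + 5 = z^2 + 7*z + 6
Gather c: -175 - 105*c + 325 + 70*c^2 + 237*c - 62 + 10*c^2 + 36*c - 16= 80*c^2 + 168*c + 72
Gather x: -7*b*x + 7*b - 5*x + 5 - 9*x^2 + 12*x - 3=7*b - 9*x^2 + x*(7 - 7*b) + 2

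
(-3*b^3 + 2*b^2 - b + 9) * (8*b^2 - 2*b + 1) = -24*b^5 + 22*b^4 - 15*b^3 + 76*b^2 - 19*b + 9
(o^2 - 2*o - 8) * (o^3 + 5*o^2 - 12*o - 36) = o^5 + 3*o^4 - 30*o^3 - 52*o^2 + 168*o + 288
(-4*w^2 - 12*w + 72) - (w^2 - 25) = -5*w^2 - 12*w + 97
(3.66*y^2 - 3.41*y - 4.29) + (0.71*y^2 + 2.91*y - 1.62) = 4.37*y^2 - 0.5*y - 5.91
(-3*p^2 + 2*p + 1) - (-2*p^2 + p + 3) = -p^2 + p - 2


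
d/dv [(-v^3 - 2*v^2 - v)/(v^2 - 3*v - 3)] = (-v^4 + 6*v^3 + 16*v^2 + 12*v + 3)/(v^4 - 6*v^3 + 3*v^2 + 18*v + 9)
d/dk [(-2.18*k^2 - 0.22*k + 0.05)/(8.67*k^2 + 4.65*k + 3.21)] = (-8.2296*k^2 - 14.8626*k - 0.9387)/(75.1689*k^4 + 80.631*k^3 + 77.2839*k^2 + 29.853*k + 10.3041)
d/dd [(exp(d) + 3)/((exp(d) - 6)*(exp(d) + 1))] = (-exp(2*d) - 6*exp(d) + 9)*exp(d)/(exp(4*d) - 10*exp(3*d) + 13*exp(2*d) + 60*exp(d) + 36)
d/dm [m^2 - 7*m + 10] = 2*m - 7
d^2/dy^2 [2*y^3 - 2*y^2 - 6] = 12*y - 4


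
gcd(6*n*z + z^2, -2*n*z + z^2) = z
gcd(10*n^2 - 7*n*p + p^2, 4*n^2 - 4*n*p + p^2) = -2*n + p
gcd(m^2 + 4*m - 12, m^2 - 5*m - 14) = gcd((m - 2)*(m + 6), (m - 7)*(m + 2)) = 1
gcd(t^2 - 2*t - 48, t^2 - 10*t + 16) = t - 8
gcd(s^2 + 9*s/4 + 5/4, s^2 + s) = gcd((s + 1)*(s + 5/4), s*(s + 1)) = s + 1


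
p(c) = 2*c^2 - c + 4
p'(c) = 4*c - 1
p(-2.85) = 23.10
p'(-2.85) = -12.40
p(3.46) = 24.48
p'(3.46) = 12.84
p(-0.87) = 6.38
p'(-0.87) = -4.48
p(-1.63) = 10.94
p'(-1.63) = -7.52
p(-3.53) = 32.45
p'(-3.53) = -15.12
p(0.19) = 3.88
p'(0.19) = -0.24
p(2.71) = 15.98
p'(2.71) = 9.84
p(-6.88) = 105.55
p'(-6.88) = -28.52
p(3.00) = 19.00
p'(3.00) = 11.00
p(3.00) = 19.00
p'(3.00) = 11.00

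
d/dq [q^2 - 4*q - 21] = 2*q - 4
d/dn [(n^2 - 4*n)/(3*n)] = 1/3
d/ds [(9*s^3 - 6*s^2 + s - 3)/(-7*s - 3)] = 3*(-42*s^3 - 13*s^2 + 12*s - 8)/(49*s^2 + 42*s + 9)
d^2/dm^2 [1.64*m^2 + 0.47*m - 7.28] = 3.28000000000000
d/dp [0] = 0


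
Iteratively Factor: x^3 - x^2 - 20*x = (x - 5)*(x^2 + 4*x) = (x - 5)*(x + 4)*(x)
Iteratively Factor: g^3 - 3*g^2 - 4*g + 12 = (g + 2)*(g^2 - 5*g + 6) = (g - 3)*(g + 2)*(g - 2)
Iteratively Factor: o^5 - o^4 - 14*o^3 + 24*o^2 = (o + 4)*(o^4 - 5*o^3 + 6*o^2) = (o - 2)*(o + 4)*(o^3 - 3*o^2) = o*(o - 2)*(o + 4)*(o^2 - 3*o) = o^2*(o - 2)*(o + 4)*(o - 3)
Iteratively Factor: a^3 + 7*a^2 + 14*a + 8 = (a + 2)*(a^2 + 5*a + 4) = (a + 2)*(a + 4)*(a + 1)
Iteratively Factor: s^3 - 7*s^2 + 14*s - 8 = (s - 1)*(s^2 - 6*s + 8) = (s - 4)*(s - 1)*(s - 2)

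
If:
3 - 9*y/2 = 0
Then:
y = 2/3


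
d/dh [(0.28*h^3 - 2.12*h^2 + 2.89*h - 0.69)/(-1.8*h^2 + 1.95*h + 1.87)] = (-0.504*h^4 + 1.092*h^3 + 2.6388*h^2 - 10.4128*h + 6.7498)/(3.24*h^4 - 7.02*h^3 - 2.9295*h^2 + 7.293*h + 3.4969)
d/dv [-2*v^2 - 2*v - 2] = -4*v - 2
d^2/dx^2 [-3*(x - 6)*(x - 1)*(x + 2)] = 30 - 18*x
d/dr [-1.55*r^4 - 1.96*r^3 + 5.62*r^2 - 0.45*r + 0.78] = -6.2*r^3 - 5.88*r^2 + 11.24*r - 0.45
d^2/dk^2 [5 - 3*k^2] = -6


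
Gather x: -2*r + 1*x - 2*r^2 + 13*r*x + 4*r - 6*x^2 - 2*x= -2*r^2 + 2*r - 6*x^2 + x*(13*r - 1)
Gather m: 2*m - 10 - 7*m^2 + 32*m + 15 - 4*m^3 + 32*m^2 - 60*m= -4*m^3 + 25*m^2 - 26*m + 5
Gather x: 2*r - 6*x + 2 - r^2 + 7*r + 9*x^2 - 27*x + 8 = -r^2 + 9*r + 9*x^2 - 33*x + 10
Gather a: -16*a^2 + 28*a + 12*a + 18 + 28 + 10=-16*a^2 + 40*a + 56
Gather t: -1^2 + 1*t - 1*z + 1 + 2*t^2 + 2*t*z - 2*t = 2*t^2 + t*(2*z - 1) - z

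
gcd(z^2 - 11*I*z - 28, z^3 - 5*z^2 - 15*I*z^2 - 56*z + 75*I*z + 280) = z - 7*I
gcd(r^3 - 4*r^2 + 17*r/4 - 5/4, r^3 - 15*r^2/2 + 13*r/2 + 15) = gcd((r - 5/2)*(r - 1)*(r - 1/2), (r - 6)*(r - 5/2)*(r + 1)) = r - 5/2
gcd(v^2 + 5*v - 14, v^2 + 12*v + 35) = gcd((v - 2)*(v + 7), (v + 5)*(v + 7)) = v + 7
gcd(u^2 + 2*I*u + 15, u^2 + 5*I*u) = u + 5*I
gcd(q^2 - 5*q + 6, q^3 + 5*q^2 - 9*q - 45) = q - 3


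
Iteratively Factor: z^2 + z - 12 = (z + 4)*(z - 3)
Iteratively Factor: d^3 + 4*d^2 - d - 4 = (d + 1)*(d^2 + 3*d - 4) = (d + 1)*(d + 4)*(d - 1)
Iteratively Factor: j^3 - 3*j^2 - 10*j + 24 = (j - 4)*(j^2 + j - 6) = (j - 4)*(j + 3)*(j - 2)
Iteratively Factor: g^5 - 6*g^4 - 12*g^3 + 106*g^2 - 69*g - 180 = (g + 4)*(g^4 - 10*g^3 + 28*g^2 - 6*g - 45) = (g - 3)*(g + 4)*(g^3 - 7*g^2 + 7*g + 15) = (g - 3)^2*(g + 4)*(g^2 - 4*g - 5) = (g - 3)^2*(g + 1)*(g + 4)*(g - 5)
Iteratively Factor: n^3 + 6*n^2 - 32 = (n + 4)*(n^2 + 2*n - 8) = (n + 4)^2*(n - 2)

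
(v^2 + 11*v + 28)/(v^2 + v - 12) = (v + 7)/(v - 3)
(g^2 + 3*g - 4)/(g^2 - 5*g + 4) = (g + 4)/(g - 4)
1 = 1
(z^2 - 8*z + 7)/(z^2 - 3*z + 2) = (z - 7)/(z - 2)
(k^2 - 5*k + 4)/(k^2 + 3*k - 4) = (k - 4)/(k + 4)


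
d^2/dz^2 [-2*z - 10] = 0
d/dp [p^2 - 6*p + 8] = 2*p - 6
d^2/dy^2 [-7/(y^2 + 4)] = 14*(4 - 3*y^2)/(y^2 + 4)^3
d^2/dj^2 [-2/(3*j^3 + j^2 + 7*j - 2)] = 4*((9*j + 1)*(3*j^3 + j^2 + 7*j - 2) - (9*j^2 + 2*j + 7)^2)/(3*j^3 + j^2 + 7*j - 2)^3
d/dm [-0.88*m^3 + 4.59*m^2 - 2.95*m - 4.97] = -2.64*m^2 + 9.18*m - 2.95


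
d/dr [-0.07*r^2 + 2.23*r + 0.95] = 2.23 - 0.14*r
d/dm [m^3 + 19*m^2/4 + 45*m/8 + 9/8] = 3*m^2 + 19*m/2 + 45/8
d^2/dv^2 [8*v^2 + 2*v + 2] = 16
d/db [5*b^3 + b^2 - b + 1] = 15*b^2 + 2*b - 1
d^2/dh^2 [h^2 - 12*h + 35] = 2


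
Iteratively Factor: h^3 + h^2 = (h)*(h^2 + h) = h*(h + 1)*(h)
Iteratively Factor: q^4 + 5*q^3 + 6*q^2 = (q + 3)*(q^3 + 2*q^2) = q*(q + 3)*(q^2 + 2*q) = q*(q + 2)*(q + 3)*(q)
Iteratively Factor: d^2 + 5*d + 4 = (d + 1)*(d + 4)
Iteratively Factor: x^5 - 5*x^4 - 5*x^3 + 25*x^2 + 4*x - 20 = (x - 2)*(x^4 - 3*x^3 - 11*x^2 + 3*x + 10) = (x - 2)*(x + 1)*(x^3 - 4*x^2 - 7*x + 10) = (x - 2)*(x - 1)*(x + 1)*(x^2 - 3*x - 10) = (x - 2)*(x - 1)*(x + 1)*(x + 2)*(x - 5)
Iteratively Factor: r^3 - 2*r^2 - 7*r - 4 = (r + 1)*(r^2 - 3*r - 4) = (r - 4)*(r + 1)*(r + 1)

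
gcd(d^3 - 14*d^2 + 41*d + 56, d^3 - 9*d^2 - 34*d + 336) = d^2 - 15*d + 56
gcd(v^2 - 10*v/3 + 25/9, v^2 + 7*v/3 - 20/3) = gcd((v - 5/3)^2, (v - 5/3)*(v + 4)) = v - 5/3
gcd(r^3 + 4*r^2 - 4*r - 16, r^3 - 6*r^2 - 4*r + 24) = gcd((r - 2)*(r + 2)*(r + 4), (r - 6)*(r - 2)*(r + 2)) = r^2 - 4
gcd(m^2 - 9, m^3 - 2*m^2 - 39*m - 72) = m + 3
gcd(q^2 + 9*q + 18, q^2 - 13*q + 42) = 1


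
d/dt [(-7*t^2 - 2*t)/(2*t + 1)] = 2*(-7*t^2 - 7*t - 1)/(4*t^2 + 4*t + 1)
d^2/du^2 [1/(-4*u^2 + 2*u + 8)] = (-4*u^2 + 2*u + (4*u - 1)^2 + 8)/(-2*u^2 + u + 4)^3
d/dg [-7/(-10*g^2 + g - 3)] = 7*(1 - 20*g)/(10*g^2 - g + 3)^2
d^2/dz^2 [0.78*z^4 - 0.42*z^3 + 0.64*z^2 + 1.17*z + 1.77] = 9.36*z^2 - 2.52*z + 1.28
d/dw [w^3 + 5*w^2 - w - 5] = 3*w^2 + 10*w - 1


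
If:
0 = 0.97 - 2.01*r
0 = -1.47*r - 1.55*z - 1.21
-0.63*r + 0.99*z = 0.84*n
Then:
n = -1.82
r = 0.48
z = -1.24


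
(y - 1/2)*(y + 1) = y^2 + y/2 - 1/2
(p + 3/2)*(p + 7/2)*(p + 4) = p^3 + 9*p^2 + 101*p/4 + 21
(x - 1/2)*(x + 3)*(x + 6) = x^3 + 17*x^2/2 + 27*x/2 - 9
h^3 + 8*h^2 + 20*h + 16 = (h + 2)^2*(h + 4)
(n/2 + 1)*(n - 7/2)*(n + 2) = n^3/2 + n^2/4 - 5*n - 7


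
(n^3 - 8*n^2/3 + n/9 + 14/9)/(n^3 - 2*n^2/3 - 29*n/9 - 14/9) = (n - 1)/(n + 1)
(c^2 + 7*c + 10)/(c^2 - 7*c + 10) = (c^2 + 7*c + 10)/(c^2 - 7*c + 10)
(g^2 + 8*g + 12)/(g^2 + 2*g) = (g + 6)/g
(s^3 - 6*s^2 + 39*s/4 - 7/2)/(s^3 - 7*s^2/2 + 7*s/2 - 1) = (s - 7/2)/(s - 1)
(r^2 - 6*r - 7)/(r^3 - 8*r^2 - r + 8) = (r - 7)/(r^2 - 9*r + 8)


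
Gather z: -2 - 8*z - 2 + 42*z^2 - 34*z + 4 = 42*z^2 - 42*z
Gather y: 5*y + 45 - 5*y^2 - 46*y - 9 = -5*y^2 - 41*y + 36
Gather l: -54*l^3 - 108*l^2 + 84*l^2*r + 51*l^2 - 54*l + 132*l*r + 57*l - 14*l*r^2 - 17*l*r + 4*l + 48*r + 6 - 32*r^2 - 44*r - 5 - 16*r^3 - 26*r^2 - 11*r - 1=-54*l^3 + l^2*(84*r - 57) + l*(-14*r^2 + 115*r + 7) - 16*r^3 - 58*r^2 - 7*r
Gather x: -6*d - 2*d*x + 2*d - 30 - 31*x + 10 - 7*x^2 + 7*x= -4*d - 7*x^2 + x*(-2*d - 24) - 20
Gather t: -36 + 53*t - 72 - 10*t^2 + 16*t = -10*t^2 + 69*t - 108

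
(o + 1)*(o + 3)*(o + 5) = o^3 + 9*o^2 + 23*o + 15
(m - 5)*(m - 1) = m^2 - 6*m + 5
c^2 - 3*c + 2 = (c - 2)*(c - 1)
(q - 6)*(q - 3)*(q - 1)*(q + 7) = q^4 - 3*q^3 - 43*q^2 + 171*q - 126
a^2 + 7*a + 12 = (a + 3)*(a + 4)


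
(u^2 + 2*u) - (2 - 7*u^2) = 8*u^2 + 2*u - 2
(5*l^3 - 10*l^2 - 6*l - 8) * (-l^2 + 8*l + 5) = -5*l^5 + 50*l^4 - 49*l^3 - 90*l^2 - 94*l - 40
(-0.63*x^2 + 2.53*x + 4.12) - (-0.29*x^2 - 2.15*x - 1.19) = -0.34*x^2 + 4.68*x + 5.31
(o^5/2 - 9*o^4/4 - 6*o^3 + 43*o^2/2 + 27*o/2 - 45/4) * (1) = o^5/2 - 9*o^4/4 - 6*o^3 + 43*o^2/2 + 27*o/2 - 45/4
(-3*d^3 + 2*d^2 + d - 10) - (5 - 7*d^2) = -3*d^3 + 9*d^2 + d - 15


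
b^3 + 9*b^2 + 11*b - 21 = (b - 1)*(b + 3)*(b + 7)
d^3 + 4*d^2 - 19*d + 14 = (d - 2)*(d - 1)*(d + 7)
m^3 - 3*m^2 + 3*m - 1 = (m - 1)^3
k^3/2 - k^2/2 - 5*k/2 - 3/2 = (k/2 + 1/2)*(k - 3)*(k + 1)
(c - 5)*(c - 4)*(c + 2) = c^3 - 7*c^2 + 2*c + 40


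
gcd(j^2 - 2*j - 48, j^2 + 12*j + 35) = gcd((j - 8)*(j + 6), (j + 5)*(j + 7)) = 1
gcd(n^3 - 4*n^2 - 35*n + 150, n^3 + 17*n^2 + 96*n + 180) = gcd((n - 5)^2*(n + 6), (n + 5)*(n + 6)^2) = n + 6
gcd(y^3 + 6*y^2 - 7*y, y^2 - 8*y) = y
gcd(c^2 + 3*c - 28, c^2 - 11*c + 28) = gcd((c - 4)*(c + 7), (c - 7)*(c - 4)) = c - 4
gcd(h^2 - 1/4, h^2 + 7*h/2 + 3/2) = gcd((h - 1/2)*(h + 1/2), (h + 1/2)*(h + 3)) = h + 1/2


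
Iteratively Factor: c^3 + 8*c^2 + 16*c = (c + 4)*(c^2 + 4*c) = c*(c + 4)*(c + 4)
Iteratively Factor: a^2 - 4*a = (a)*(a - 4)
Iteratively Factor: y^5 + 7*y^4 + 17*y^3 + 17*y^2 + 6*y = (y)*(y^4 + 7*y^3 + 17*y^2 + 17*y + 6) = y*(y + 3)*(y^3 + 4*y^2 + 5*y + 2) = y*(y + 2)*(y + 3)*(y^2 + 2*y + 1) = y*(y + 1)*(y + 2)*(y + 3)*(y + 1)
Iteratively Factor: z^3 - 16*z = (z)*(z^2 - 16) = z*(z + 4)*(z - 4)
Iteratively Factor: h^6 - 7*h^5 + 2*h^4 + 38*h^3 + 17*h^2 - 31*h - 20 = (h + 1)*(h^5 - 8*h^4 + 10*h^3 + 28*h^2 - 11*h - 20) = (h - 4)*(h + 1)*(h^4 - 4*h^3 - 6*h^2 + 4*h + 5) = (h - 4)*(h + 1)^2*(h^3 - 5*h^2 - h + 5) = (h - 4)*(h + 1)^3*(h^2 - 6*h + 5) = (h - 5)*(h - 4)*(h + 1)^3*(h - 1)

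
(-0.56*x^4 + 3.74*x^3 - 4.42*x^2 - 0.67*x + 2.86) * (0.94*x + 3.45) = -0.5264*x^5 + 1.5836*x^4 + 8.7482*x^3 - 15.8788*x^2 + 0.3769*x + 9.867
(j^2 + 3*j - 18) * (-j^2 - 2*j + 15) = -j^4 - 5*j^3 + 27*j^2 + 81*j - 270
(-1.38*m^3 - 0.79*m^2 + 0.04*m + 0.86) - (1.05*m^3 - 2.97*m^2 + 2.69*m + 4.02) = -2.43*m^3 + 2.18*m^2 - 2.65*m - 3.16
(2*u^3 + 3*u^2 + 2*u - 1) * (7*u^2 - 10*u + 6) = 14*u^5 + u^4 - 4*u^3 - 9*u^2 + 22*u - 6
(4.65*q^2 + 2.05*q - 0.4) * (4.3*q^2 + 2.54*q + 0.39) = 19.995*q^4 + 20.626*q^3 + 5.3005*q^2 - 0.2165*q - 0.156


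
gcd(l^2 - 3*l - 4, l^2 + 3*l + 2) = l + 1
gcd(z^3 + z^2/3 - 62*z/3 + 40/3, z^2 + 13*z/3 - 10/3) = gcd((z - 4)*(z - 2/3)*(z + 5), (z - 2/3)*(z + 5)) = z^2 + 13*z/3 - 10/3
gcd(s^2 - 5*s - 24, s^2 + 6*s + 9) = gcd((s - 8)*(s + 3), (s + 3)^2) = s + 3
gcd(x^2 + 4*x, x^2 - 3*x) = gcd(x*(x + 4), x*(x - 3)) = x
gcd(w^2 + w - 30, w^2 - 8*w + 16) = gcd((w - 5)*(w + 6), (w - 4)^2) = 1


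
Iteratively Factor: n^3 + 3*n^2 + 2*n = (n + 2)*(n^2 + n) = (n + 1)*(n + 2)*(n)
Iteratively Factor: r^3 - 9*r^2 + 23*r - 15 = (r - 5)*(r^2 - 4*r + 3) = (r - 5)*(r - 1)*(r - 3)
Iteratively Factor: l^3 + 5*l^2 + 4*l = (l + 4)*(l^2 + l) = l*(l + 4)*(l + 1)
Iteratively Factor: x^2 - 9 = (x - 3)*(x + 3)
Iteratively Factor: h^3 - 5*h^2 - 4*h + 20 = (h - 5)*(h^2 - 4) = (h - 5)*(h + 2)*(h - 2)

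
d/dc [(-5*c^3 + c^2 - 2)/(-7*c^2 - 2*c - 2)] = (35*c^4 + 20*c^3 + 28*c^2 - 32*c - 4)/(49*c^4 + 28*c^3 + 32*c^2 + 8*c + 4)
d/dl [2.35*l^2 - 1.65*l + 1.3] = 4.7*l - 1.65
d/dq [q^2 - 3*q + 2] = 2*q - 3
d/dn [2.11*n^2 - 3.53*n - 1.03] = 4.22*n - 3.53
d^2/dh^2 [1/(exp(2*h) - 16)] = 4*(exp(2*h) + 16)*exp(2*h)/(exp(2*h) - 16)^3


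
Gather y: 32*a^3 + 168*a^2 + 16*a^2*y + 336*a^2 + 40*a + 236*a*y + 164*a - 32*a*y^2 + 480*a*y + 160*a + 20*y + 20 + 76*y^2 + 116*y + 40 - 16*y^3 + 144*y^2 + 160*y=32*a^3 + 504*a^2 + 364*a - 16*y^3 + y^2*(220 - 32*a) + y*(16*a^2 + 716*a + 296) + 60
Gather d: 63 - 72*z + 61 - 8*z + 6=130 - 80*z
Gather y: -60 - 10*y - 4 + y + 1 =-9*y - 63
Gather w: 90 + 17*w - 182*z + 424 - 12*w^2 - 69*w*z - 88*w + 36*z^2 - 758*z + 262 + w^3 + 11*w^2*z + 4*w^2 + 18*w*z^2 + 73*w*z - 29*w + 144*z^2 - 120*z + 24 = w^3 + w^2*(11*z - 8) + w*(18*z^2 + 4*z - 100) + 180*z^2 - 1060*z + 800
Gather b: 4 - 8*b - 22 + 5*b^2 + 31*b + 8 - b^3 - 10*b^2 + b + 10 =-b^3 - 5*b^2 + 24*b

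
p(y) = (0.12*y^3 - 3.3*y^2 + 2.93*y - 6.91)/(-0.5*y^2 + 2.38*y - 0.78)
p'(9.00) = -1.32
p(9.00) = 8.07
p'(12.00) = -0.63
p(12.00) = 5.42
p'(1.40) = -0.02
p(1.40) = -5.69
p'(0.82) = 12.21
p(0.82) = -7.97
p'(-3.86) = -0.41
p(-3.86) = 4.27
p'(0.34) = 15663.28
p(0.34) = 219.95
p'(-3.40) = -0.41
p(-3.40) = 4.08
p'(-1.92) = -0.23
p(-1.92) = 3.55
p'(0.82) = 12.21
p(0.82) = -7.97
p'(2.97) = -11.23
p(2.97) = -12.87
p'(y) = (1.0*y - 2.38)*(0.12*y^3 - 3.3*y^2 + 2.93*y - 6.91)/(-0.5*y^2 + 2.38*y - 0.78)^2 + (0.36*y^2 - 6.6*y + 2.93)/(-0.5*y^2 + 2.38*y - 0.78) = (-0.06*y^4 + 0.5712*y^3 - 6.6698*y^2 - 1.762*y + 14.1604)/(0.25*y^4 - 2.38*y^3 + 6.4444*y^2 - 3.7128*y + 0.6084)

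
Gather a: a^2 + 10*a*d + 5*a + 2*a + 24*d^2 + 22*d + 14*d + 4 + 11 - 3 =a^2 + a*(10*d + 7) + 24*d^2 + 36*d + 12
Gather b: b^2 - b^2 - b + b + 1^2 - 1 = 0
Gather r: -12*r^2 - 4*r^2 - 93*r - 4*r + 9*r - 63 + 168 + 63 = -16*r^2 - 88*r + 168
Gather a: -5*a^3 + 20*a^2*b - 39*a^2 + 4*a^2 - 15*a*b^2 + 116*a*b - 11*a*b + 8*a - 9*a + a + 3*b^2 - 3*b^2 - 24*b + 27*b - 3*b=-5*a^3 + a^2*(20*b - 35) + a*(-15*b^2 + 105*b)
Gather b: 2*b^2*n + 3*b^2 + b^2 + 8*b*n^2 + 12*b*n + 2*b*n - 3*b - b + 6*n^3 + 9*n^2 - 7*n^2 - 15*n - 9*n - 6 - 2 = b^2*(2*n + 4) + b*(8*n^2 + 14*n - 4) + 6*n^3 + 2*n^2 - 24*n - 8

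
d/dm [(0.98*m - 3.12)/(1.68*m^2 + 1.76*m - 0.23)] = (-1.6464*m^2 + 10.4832*m + 5.2658)/(2.8224*m^4 + 5.9136*m^3 + 2.3248*m^2 - 0.8096*m + 0.0529)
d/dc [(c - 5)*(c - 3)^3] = (c - 3)^2*(4*c - 18)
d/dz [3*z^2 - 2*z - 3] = 6*z - 2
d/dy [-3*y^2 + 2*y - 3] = 2 - 6*y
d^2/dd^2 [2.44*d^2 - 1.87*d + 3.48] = 4.88000000000000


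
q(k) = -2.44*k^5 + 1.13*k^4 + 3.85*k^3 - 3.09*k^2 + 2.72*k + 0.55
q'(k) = -12.2*k^4 + 4.52*k^3 + 11.55*k^2 - 6.18*k + 2.72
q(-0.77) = -4.08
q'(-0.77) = 7.97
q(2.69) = -224.06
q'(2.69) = -481.15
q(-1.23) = -5.18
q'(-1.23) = -8.54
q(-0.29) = -0.58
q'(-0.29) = 5.29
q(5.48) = -10483.18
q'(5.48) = -9942.72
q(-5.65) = 14392.24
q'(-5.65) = -12841.26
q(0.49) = 1.59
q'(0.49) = 2.29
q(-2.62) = 257.45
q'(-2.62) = -557.96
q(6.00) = -16771.73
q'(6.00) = -14453.44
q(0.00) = 0.55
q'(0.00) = 2.72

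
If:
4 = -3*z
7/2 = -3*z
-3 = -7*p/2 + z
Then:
No Solution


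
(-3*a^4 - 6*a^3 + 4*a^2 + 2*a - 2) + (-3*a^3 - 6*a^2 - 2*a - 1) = -3*a^4 - 9*a^3 - 2*a^2 - 3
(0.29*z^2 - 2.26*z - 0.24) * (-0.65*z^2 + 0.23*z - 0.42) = -0.1885*z^4 + 1.5357*z^3 - 0.4856*z^2 + 0.894*z + 0.1008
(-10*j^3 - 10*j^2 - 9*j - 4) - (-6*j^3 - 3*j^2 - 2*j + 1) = -4*j^3 - 7*j^2 - 7*j - 5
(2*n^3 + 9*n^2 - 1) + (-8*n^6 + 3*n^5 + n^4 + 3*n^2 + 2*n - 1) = -8*n^6 + 3*n^5 + n^4 + 2*n^3 + 12*n^2 + 2*n - 2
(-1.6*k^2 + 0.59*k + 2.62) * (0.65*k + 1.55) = -1.04*k^3 - 2.0965*k^2 + 2.6175*k + 4.061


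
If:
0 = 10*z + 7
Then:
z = -7/10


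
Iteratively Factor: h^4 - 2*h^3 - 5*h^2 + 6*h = (h)*(h^3 - 2*h^2 - 5*h + 6) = h*(h + 2)*(h^2 - 4*h + 3) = h*(h - 3)*(h + 2)*(h - 1)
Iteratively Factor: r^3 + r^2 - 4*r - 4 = (r + 1)*(r^2 - 4) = (r - 2)*(r + 1)*(r + 2)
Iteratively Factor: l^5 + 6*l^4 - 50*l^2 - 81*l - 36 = (l - 3)*(l^4 + 9*l^3 + 27*l^2 + 31*l + 12) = (l - 3)*(l + 3)*(l^3 + 6*l^2 + 9*l + 4) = (l - 3)*(l + 3)*(l + 4)*(l^2 + 2*l + 1) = (l - 3)*(l + 1)*(l + 3)*(l + 4)*(l + 1)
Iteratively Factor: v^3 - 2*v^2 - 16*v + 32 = (v - 4)*(v^2 + 2*v - 8) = (v - 4)*(v - 2)*(v + 4)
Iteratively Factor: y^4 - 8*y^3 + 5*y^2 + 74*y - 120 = (y + 3)*(y^3 - 11*y^2 + 38*y - 40) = (y - 5)*(y + 3)*(y^2 - 6*y + 8) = (y - 5)*(y - 2)*(y + 3)*(y - 4)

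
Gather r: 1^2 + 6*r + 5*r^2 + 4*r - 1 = 5*r^2 + 10*r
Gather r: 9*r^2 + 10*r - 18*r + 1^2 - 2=9*r^2 - 8*r - 1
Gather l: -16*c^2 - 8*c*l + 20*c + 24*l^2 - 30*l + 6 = -16*c^2 + 20*c + 24*l^2 + l*(-8*c - 30) + 6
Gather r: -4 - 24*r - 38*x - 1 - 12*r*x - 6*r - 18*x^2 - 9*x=r*(-12*x - 30) - 18*x^2 - 47*x - 5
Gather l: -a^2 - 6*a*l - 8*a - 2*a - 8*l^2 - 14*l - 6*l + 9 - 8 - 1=-a^2 - 10*a - 8*l^2 + l*(-6*a - 20)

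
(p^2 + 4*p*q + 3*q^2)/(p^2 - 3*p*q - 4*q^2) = (p + 3*q)/(p - 4*q)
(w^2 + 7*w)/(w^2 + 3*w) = (w + 7)/(w + 3)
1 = 1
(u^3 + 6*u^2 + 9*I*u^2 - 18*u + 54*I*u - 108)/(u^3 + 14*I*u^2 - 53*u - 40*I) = (u^3 + u^2*(6 + 9*I) + u*(-18 + 54*I) - 108)/(u^3 + 14*I*u^2 - 53*u - 40*I)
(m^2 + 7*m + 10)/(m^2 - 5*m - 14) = (m + 5)/(m - 7)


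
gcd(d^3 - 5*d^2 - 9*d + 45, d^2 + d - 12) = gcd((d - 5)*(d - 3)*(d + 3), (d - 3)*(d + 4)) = d - 3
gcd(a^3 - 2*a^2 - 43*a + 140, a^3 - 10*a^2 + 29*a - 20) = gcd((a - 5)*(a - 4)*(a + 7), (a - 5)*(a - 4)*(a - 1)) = a^2 - 9*a + 20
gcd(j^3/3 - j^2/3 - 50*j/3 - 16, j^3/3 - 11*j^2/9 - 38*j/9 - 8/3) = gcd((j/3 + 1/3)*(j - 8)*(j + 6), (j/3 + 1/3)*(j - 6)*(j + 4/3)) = j + 1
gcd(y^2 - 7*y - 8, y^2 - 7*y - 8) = y^2 - 7*y - 8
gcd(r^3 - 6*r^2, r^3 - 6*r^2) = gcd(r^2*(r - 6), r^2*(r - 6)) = r^3 - 6*r^2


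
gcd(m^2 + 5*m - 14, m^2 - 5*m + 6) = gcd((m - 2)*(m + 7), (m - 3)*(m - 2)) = m - 2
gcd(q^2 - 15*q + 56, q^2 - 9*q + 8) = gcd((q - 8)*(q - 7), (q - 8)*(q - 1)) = q - 8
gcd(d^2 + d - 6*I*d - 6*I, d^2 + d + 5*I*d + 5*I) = d + 1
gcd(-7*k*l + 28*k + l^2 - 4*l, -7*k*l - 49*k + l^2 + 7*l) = 7*k - l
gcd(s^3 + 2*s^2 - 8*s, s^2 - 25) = 1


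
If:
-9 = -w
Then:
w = 9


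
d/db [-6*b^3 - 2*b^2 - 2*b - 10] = -18*b^2 - 4*b - 2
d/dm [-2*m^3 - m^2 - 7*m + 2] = -6*m^2 - 2*m - 7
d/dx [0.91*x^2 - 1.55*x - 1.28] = 1.82*x - 1.55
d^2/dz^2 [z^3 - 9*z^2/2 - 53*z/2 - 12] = 6*z - 9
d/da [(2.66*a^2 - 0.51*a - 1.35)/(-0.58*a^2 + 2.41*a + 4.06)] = (6.1148*a^2 + 20.0332*a + 1.1829)/(0.3364*a^4 - 2.7956*a^3 + 1.0985*a^2 + 19.5692*a + 16.4836)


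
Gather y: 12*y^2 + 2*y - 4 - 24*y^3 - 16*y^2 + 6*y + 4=-24*y^3 - 4*y^2 + 8*y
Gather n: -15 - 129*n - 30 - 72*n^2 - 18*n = -72*n^2 - 147*n - 45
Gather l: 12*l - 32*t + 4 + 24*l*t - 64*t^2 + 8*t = l*(24*t + 12) - 64*t^2 - 24*t + 4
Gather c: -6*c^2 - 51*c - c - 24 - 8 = -6*c^2 - 52*c - 32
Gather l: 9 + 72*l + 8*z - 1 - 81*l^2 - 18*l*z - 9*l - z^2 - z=-81*l^2 + l*(63 - 18*z) - z^2 + 7*z + 8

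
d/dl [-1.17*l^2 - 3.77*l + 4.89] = -2.34*l - 3.77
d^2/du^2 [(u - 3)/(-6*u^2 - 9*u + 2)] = 18*(-(u - 3)*(4*u + 3)^2 + (2*u - 1)*(6*u^2 + 9*u - 2))/(6*u^2 + 9*u - 2)^3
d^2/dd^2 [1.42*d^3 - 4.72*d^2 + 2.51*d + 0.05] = 8.52*d - 9.44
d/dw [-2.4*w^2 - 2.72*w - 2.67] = -4.8*w - 2.72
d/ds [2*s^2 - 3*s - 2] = 4*s - 3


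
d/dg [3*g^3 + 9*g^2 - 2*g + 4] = 9*g^2 + 18*g - 2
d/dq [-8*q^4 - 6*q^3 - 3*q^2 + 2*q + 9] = -32*q^3 - 18*q^2 - 6*q + 2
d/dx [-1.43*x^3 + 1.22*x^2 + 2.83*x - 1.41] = -4.29*x^2 + 2.44*x + 2.83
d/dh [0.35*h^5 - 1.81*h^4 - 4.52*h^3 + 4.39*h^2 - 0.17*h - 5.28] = 1.75*h^4 - 7.24*h^3 - 13.56*h^2 + 8.78*h - 0.17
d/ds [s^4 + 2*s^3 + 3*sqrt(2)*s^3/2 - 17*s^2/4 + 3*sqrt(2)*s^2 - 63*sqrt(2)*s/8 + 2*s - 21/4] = 4*s^3 + 6*s^2 + 9*sqrt(2)*s^2/2 - 17*s/2 + 6*sqrt(2)*s - 63*sqrt(2)/8 + 2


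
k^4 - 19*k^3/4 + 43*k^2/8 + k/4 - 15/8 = (k - 3)*(k - 5/4)*(k - 1)*(k + 1/2)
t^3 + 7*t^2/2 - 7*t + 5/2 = (t - 1)*(t - 1/2)*(t + 5)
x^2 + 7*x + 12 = (x + 3)*(x + 4)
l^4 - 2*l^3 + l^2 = l^2*(l - 1)^2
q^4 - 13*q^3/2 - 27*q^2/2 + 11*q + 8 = (q - 8)*(q - 1)*(q + 1/2)*(q + 2)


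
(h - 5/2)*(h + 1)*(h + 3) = h^3 + 3*h^2/2 - 7*h - 15/2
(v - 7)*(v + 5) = v^2 - 2*v - 35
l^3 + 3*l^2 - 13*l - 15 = (l - 3)*(l + 1)*(l + 5)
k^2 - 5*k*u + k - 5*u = (k + 1)*(k - 5*u)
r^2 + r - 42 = (r - 6)*(r + 7)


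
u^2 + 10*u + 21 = (u + 3)*(u + 7)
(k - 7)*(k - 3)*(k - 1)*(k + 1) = k^4 - 10*k^3 + 20*k^2 + 10*k - 21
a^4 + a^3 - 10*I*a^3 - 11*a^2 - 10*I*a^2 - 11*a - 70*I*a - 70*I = (a + 1)*(a - 7*I)*(a - 5*I)*(a + 2*I)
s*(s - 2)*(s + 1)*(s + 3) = s^4 + 2*s^3 - 5*s^2 - 6*s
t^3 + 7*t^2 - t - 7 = (t - 1)*(t + 1)*(t + 7)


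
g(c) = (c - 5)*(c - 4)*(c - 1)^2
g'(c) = (c - 5)*(c - 4)*(2*c - 2) + (c - 5)*(c - 1)^2 + (c - 4)*(c - 1)^2 = 4*c^3 - 33*c^2 + 78*c - 49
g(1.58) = 2.78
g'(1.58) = 7.64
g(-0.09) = 24.73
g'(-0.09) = -56.29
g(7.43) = 344.61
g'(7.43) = 349.47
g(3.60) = 3.79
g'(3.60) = -9.26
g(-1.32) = 180.97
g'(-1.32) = -218.66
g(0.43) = 5.30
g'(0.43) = -21.24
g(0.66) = 1.68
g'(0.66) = -10.74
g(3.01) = 7.96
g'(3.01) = -4.12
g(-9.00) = 18200.00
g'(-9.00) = -6340.00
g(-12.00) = 45968.00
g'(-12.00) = -12649.00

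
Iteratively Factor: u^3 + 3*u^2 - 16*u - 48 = (u + 4)*(u^2 - u - 12) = (u - 4)*(u + 4)*(u + 3)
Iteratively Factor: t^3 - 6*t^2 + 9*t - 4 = (t - 1)*(t^2 - 5*t + 4) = (t - 4)*(t - 1)*(t - 1)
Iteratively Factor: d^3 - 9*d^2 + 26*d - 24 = (d - 2)*(d^2 - 7*d + 12) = (d - 3)*(d - 2)*(d - 4)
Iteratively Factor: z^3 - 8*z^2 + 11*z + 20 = (z - 4)*(z^2 - 4*z - 5) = (z - 4)*(z + 1)*(z - 5)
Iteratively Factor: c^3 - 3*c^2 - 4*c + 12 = (c - 3)*(c^2 - 4) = (c - 3)*(c - 2)*(c + 2)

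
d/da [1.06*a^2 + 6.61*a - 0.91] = 2.12*a + 6.61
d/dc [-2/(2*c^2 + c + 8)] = 2*(4*c + 1)/(2*c^2 + c + 8)^2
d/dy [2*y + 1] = 2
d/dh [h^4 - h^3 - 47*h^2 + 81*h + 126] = 4*h^3 - 3*h^2 - 94*h + 81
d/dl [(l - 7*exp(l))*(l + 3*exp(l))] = -4*l*exp(l) + 2*l - 42*exp(2*l) - 4*exp(l)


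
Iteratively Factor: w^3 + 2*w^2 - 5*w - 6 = (w + 1)*(w^2 + w - 6) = (w + 1)*(w + 3)*(w - 2)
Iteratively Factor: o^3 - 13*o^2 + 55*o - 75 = (o - 3)*(o^2 - 10*o + 25) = (o - 5)*(o - 3)*(o - 5)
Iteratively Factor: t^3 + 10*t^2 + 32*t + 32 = (t + 2)*(t^2 + 8*t + 16) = (t + 2)*(t + 4)*(t + 4)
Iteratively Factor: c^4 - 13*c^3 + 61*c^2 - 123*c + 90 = (c - 2)*(c^3 - 11*c^2 + 39*c - 45) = (c - 5)*(c - 2)*(c^2 - 6*c + 9) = (c - 5)*(c - 3)*(c - 2)*(c - 3)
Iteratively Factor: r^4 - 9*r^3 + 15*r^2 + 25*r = (r)*(r^3 - 9*r^2 + 15*r + 25) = r*(r - 5)*(r^2 - 4*r - 5) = r*(r - 5)*(r + 1)*(r - 5)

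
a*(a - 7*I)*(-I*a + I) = -I*a^3 - 7*a^2 + I*a^2 + 7*a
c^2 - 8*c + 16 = (c - 4)^2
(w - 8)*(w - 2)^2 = w^3 - 12*w^2 + 36*w - 32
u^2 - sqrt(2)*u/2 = u*(u - sqrt(2)/2)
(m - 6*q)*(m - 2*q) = m^2 - 8*m*q + 12*q^2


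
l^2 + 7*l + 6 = (l + 1)*(l + 6)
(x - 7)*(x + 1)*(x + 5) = x^3 - x^2 - 37*x - 35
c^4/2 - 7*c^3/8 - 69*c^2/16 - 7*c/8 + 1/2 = (c/2 + 1)*(c - 4)*(c - 1/4)*(c + 1/2)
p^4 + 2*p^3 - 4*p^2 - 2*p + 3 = (p - 1)^2*(p + 1)*(p + 3)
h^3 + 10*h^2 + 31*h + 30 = (h + 2)*(h + 3)*(h + 5)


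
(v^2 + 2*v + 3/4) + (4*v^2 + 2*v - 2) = 5*v^2 + 4*v - 5/4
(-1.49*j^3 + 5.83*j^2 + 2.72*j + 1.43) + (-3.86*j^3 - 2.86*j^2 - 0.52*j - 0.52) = -5.35*j^3 + 2.97*j^2 + 2.2*j + 0.91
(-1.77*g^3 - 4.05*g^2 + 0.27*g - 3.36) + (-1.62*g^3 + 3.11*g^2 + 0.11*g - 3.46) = -3.39*g^3 - 0.94*g^2 + 0.38*g - 6.82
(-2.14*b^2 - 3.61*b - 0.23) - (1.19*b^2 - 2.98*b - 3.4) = -3.33*b^2 - 0.63*b + 3.17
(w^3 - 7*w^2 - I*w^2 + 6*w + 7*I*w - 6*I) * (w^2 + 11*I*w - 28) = w^5 - 7*w^4 + 10*I*w^4 - 11*w^3 - 70*I*w^3 + 119*w^2 + 88*I*w^2 - 102*w - 196*I*w + 168*I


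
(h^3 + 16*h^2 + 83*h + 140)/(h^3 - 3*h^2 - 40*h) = (h^2 + 11*h + 28)/(h*(h - 8))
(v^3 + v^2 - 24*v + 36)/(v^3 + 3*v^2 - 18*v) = (v - 2)/v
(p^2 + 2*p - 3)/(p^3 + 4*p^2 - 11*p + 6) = (p + 3)/(p^2 + 5*p - 6)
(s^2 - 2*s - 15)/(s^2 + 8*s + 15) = (s - 5)/(s + 5)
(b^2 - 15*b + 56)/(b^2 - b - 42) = (b - 8)/(b + 6)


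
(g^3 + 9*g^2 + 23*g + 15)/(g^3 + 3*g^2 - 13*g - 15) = (g + 3)/(g - 3)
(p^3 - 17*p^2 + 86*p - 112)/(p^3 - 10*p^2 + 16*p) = (p - 7)/p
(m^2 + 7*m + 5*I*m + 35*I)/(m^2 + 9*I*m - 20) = (m + 7)/(m + 4*I)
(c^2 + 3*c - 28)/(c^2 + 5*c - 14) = (c - 4)/(c - 2)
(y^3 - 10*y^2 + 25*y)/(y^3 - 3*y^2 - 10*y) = (y - 5)/(y + 2)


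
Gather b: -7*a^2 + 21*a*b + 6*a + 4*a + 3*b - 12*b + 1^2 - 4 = -7*a^2 + 10*a + b*(21*a - 9) - 3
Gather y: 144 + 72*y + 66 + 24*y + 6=96*y + 216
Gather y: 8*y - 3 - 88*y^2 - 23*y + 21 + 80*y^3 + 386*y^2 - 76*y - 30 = 80*y^3 + 298*y^2 - 91*y - 12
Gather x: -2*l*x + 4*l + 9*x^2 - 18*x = 4*l + 9*x^2 + x*(-2*l - 18)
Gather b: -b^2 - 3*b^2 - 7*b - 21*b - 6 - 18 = -4*b^2 - 28*b - 24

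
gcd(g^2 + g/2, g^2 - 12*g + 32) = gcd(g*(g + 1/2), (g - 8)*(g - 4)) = 1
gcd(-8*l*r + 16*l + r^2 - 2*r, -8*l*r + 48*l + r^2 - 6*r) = -8*l + r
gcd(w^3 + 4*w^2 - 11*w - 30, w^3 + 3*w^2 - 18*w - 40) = w^2 + 7*w + 10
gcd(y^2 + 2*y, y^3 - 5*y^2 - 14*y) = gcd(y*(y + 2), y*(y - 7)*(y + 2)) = y^2 + 2*y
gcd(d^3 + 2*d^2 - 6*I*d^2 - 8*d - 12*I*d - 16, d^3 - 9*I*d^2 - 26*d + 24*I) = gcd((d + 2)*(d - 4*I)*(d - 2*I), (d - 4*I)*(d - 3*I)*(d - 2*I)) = d^2 - 6*I*d - 8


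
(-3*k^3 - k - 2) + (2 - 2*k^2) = -3*k^3 - 2*k^2 - k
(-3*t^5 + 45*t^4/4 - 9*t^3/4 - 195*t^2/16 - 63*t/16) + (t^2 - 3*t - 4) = -3*t^5 + 45*t^4/4 - 9*t^3/4 - 179*t^2/16 - 111*t/16 - 4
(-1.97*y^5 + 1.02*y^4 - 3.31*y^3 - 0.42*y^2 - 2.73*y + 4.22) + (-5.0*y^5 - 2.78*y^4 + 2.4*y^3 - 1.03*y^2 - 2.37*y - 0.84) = -6.97*y^5 - 1.76*y^4 - 0.91*y^3 - 1.45*y^2 - 5.1*y + 3.38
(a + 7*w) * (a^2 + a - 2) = a^3 + 7*a^2*w + a^2 + 7*a*w - 2*a - 14*w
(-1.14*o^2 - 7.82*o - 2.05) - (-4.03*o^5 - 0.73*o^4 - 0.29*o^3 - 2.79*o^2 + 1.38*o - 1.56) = 4.03*o^5 + 0.73*o^4 + 0.29*o^3 + 1.65*o^2 - 9.2*o - 0.49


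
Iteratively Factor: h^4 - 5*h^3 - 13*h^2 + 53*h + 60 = (h - 4)*(h^3 - h^2 - 17*h - 15) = (h - 5)*(h - 4)*(h^2 + 4*h + 3) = (h - 5)*(h - 4)*(h + 3)*(h + 1)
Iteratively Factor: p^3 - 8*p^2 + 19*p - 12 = (p - 4)*(p^2 - 4*p + 3) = (p - 4)*(p - 3)*(p - 1)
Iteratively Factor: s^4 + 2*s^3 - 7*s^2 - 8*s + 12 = (s + 2)*(s^3 - 7*s + 6) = (s - 1)*(s + 2)*(s^2 + s - 6) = (s - 1)*(s + 2)*(s + 3)*(s - 2)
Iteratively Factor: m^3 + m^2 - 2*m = (m - 1)*(m^2 + 2*m) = (m - 1)*(m + 2)*(m)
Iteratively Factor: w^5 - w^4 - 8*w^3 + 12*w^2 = (w)*(w^4 - w^3 - 8*w^2 + 12*w) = w*(w - 2)*(w^3 + w^2 - 6*w) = w*(w - 2)*(w + 3)*(w^2 - 2*w) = w^2*(w - 2)*(w + 3)*(w - 2)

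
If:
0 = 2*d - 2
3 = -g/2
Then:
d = 1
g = -6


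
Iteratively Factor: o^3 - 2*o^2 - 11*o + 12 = (o + 3)*(o^2 - 5*o + 4) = (o - 1)*(o + 3)*(o - 4)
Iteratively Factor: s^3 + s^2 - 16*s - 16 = (s + 4)*(s^2 - 3*s - 4) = (s + 1)*(s + 4)*(s - 4)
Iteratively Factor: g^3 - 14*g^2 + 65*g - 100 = (g - 5)*(g^2 - 9*g + 20) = (g - 5)*(g - 4)*(g - 5)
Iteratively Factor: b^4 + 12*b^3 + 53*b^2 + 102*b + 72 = (b + 2)*(b^3 + 10*b^2 + 33*b + 36) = (b + 2)*(b + 3)*(b^2 + 7*b + 12) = (b + 2)*(b + 3)*(b + 4)*(b + 3)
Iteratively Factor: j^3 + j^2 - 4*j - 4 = (j + 1)*(j^2 - 4) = (j + 1)*(j + 2)*(j - 2)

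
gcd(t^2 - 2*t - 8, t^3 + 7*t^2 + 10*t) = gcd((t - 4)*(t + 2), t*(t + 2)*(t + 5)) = t + 2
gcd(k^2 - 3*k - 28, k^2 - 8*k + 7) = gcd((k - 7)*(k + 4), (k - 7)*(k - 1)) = k - 7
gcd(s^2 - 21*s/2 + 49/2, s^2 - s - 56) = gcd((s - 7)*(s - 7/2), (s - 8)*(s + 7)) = 1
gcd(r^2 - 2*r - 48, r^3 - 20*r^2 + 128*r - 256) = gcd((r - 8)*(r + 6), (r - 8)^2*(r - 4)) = r - 8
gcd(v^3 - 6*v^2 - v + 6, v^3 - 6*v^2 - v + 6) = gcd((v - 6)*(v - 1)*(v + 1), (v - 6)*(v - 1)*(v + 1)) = v^3 - 6*v^2 - v + 6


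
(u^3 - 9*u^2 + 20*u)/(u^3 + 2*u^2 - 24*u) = (u - 5)/(u + 6)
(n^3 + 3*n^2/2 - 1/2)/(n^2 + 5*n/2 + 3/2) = (2*n^2 + n - 1)/(2*n + 3)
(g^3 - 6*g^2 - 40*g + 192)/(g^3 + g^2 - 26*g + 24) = (g - 8)/(g - 1)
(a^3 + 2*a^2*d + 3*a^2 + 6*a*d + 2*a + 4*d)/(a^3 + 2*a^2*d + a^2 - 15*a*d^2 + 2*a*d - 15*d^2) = (a^2 + 2*a*d + 2*a + 4*d)/(a^2 + 2*a*d - 15*d^2)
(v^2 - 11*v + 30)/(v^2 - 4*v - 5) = (v - 6)/(v + 1)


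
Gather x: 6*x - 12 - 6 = 6*x - 18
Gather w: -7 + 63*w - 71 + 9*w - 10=72*w - 88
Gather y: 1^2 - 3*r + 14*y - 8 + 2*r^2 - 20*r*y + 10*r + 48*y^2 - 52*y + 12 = 2*r^2 + 7*r + 48*y^2 + y*(-20*r - 38) + 5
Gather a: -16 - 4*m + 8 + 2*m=-2*m - 8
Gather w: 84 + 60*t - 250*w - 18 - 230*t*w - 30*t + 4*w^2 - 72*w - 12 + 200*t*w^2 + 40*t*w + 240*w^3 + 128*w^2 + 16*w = 30*t + 240*w^3 + w^2*(200*t + 132) + w*(-190*t - 306) + 54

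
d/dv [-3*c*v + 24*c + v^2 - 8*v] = -3*c + 2*v - 8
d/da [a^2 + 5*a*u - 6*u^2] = 2*a + 5*u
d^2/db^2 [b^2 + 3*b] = 2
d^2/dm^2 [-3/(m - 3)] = -6/(m - 3)^3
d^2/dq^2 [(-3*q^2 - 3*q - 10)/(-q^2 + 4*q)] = 10*(3*q^3 + 6*q^2 - 24*q + 32)/(q^3*(q^3 - 12*q^2 + 48*q - 64))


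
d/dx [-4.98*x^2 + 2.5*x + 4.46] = 2.5 - 9.96*x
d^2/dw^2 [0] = 0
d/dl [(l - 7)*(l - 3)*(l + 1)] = 3*l^2 - 18*l + 11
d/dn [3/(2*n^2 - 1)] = -12*n/(2*n^2 - 1)^2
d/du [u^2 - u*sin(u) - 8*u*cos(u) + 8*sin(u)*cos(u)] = 8*u*sin(u) - u*cos(u) + 2*u - sin(u) - 8*cos(u) + 8*cos(2*u)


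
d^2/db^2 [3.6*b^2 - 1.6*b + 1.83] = 7.20000000000000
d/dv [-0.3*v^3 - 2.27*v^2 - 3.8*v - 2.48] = -0.9*v^2 - 4.54*v - 3.8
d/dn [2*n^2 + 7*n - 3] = 4*n + 7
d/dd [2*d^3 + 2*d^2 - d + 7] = 6*d^2 + 4*d - 1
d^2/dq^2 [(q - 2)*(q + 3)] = 2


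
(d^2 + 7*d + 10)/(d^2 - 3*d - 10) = (d + 5)/(d - 5)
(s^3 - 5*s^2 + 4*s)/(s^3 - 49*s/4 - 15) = 4*s*(s - 1)/(4*s^2 + 16*s + 15)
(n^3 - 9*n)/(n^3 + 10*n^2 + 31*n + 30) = n*(n - 3)/(n^2 + 7*n + 10)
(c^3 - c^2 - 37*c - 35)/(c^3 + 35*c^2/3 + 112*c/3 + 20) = 3*(c^2 - 6*c - 7)/(3*c^2 + 20*c + 12)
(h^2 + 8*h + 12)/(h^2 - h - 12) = (h^2 + 8*h + 12)/(h^2 - h - 12)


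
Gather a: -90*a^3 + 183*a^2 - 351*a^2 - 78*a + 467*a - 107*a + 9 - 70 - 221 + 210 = -90*a^3 - 168*a^2 + 282*a - 72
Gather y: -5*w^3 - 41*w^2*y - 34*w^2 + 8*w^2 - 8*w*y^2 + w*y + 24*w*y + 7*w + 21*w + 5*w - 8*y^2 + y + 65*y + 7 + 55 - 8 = -5*w^3 - 26*w^2 + 33*w + y^2*(-8*w - 8) + y*(-41*w^2 + 25*w + 66) + 54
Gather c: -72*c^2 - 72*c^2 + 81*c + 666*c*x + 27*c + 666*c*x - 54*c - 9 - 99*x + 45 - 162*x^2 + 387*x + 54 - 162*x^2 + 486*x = -144*c^2 + c*(1332*x + 54) - 324*x^2 + 774*x + 90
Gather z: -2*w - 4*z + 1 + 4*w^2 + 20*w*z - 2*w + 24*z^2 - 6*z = 4*w^2 - 4*w + 24*z^2 + z*(20*w - 10) + 1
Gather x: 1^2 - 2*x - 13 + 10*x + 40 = 8*x + 28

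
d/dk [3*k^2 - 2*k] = 6*k - 2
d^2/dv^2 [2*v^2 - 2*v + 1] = 4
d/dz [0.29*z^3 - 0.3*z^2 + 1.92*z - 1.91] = 0.87*z^2 - 0.6*z + 1.92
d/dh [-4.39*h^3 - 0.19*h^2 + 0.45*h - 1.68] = -13.17*h^2 - 0.38*h + 0.45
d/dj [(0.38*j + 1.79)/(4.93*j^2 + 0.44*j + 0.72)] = (1.8734*j^2 + 0.1672*j - (0.38*j + 1.79)*(9.86*j + 0.44) + 0.2736)/(4.93*j^2 + 0.44*j + 0.72)^2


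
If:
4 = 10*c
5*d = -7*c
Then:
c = 2/5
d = -14/25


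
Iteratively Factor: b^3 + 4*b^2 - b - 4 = (b + 4)*(b^2 - 1) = (b + 1)*(b + 4)*(b - 1)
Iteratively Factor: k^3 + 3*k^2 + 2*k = (k + 1)*(k^2 + 2*k) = (k + 1)*(k + 2)*(k)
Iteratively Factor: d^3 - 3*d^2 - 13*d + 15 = (d - 5)*(d^2 + 2*d - 3) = (d - 5)*(d - 1)*(d + 3)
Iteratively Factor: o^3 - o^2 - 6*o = (o - 3)*(o^2 + 2*o) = (o - 3)*(o + 2)*(o)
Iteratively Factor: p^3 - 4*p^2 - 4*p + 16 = (p + 2)*(p^2 - 6*p + 8) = (p - 4)*(p + 2)*(p - 2)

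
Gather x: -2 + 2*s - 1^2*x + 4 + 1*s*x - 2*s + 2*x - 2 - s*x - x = 0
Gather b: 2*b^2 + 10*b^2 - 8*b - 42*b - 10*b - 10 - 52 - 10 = 12*b^2 - 60*b - 72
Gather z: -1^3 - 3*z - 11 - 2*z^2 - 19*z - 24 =-2*z^2 - 22*z - 36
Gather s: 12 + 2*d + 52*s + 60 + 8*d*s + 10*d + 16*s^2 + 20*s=12*d + 16*s^2 + s*(8*d + 72) + 72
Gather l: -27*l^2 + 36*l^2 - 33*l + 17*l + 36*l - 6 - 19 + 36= 9*l^2 + 20*l + 11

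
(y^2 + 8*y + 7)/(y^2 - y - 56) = (y + 1)/(y - 8)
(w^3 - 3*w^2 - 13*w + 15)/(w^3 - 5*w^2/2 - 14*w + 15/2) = 2*(w - 1)/(2*w - 1)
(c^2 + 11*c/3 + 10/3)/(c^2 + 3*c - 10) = (3*c^2 + 11*c + 10)/(3*(c^2 + 3*c - 10))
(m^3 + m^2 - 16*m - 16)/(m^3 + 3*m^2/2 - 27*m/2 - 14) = 2*(m - 4)/(2*m - 7)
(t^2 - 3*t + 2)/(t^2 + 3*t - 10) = (t - 1)/(t + 5)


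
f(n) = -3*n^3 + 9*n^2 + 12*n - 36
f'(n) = -9*n^2 + 18*n + 12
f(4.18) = -47.69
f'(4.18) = -70.01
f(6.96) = -527.97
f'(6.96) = -298.69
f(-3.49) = 159.27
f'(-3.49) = -160.44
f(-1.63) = -18.66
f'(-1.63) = -41.25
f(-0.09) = -37.00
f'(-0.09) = 10.31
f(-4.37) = 333.79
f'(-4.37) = -238.53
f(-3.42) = 148.23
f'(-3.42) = -154.83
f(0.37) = -30.48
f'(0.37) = 17.43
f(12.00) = -3780.00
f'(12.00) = -1068.00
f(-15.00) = 11934.00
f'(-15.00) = -2283.00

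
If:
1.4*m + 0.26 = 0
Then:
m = -0.19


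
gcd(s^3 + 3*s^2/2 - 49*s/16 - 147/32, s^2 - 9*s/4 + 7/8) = s - 7/4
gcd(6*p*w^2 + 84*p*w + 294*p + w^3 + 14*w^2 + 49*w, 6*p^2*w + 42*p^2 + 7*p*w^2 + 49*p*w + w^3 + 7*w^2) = 6*p*w + 42*p + w^2 + 7*w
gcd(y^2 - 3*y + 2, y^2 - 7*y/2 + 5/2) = y - 1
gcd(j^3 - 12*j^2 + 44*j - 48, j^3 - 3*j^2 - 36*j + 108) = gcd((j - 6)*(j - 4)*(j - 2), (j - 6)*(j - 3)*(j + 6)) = j - 6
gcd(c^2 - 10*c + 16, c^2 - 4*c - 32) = c - 8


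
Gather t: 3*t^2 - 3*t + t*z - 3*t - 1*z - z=3*t^2 + t*(z - 6) - 2*z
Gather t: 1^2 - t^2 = 1 - t^2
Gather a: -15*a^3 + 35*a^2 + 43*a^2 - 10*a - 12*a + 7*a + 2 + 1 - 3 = -15*a^3 + 78*a^2 - 15*a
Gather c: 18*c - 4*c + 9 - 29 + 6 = 14*c - 14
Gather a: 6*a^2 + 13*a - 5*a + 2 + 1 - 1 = 6*a^2 + 8*a + 2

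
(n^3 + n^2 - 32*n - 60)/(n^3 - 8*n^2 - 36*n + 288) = (n^2 + 7*n + 10)/(n^2 - 2*n - 48)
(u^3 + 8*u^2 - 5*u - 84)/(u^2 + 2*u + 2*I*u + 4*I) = (u^3 + 8*u^2 - 5*u - 84)/(u^2 + 2*u*(1 + I) + 4*I)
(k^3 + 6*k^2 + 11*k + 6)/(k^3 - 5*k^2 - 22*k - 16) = (k + 3)/(k - 8)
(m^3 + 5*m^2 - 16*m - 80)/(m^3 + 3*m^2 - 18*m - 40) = (m + 4)/(m + 2)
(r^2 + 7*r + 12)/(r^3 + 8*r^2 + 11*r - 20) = (r + 3)/(r^2 + 4*r - 5)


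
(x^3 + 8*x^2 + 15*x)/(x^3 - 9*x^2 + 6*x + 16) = x*(x^2 + 8*x + 15)/(x^3 - 9*x^2 + 6*x + 16)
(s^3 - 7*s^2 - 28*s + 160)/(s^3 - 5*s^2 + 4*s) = (s^2 - 3*s - 40)/(s*(s - 1))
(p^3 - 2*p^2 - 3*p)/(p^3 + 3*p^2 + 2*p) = (p - 3)/(p + 2)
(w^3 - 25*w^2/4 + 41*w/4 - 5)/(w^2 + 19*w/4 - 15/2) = (w^2 - 5*w + 4)/(w + 6)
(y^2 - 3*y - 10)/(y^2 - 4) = (y - 5)/(y - 2)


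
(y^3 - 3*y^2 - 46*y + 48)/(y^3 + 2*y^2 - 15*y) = (y^3 - 3*y^2 - 46*y + 48)/(y*(y^2 + 2*y - 15))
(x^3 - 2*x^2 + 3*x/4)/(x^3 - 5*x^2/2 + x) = (x - 3/2)/(x - 2)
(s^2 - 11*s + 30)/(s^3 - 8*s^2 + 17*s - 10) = (s - 6)/(s^2 - 3*s + 2)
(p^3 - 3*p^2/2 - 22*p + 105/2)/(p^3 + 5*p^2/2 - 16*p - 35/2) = (p - 3)/(p + 1)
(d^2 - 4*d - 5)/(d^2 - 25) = (d + 1)/(d + 5)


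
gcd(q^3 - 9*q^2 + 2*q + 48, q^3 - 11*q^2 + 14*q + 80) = q^2 - 6*q - 16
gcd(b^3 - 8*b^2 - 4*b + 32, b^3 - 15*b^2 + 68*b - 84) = b - 2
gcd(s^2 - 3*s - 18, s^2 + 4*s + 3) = s + 3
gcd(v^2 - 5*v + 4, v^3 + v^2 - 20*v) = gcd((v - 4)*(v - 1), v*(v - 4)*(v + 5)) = v - 4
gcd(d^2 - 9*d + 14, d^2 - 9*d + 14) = d^2 - 9*d + 14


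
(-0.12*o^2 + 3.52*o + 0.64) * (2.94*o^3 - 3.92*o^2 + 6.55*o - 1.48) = -0.3528*o^5 + 10.8192*o^4 - 12.7028*o^3 + 20.7248*o^2 - 1.0176*o - 0.9472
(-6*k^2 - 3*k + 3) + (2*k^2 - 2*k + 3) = -4*k^2 - 5*k + 6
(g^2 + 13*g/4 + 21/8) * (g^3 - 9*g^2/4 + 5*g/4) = g^5 + g^4 - 55*g^3/16 - 59*g^2/32 + 105*g/32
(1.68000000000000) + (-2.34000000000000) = -0.660000000000000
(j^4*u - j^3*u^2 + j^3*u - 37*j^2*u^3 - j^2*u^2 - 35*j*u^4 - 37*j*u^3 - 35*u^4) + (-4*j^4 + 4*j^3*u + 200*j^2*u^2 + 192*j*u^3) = j^4*u - 4*j^4 - j^3*u^2 + 5*j^3*u - 37*j^2*u^3 + 199*j^2*u^2 - 35*j*u^4 + 155*j*u^3 - 35*u^4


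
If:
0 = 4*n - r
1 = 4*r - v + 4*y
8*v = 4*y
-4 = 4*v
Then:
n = 1/2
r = 2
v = -1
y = -2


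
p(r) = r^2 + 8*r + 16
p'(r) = 2*r + 8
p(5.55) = 91.20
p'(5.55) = 19.10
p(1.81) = 33.76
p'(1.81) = 11.62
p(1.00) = 25.00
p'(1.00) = 10.00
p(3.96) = 63.36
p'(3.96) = 15.92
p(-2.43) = 2.46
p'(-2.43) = 3.14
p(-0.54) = 11.97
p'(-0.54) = 6.92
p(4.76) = 76.74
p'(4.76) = 17.52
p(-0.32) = 13.54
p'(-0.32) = 7.36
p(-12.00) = 64.00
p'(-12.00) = -16.00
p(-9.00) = 25.00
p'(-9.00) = -10.00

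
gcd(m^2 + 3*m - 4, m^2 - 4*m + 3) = m - 1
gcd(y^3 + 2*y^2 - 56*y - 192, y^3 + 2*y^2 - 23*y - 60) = y + 4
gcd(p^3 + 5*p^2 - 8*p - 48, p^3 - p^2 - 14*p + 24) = p^2 + p - 12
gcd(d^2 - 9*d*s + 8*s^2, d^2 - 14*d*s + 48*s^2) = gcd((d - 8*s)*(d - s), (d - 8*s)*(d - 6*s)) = -d + 8*s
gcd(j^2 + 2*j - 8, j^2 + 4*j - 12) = j - 2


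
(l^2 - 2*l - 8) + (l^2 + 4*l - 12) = 2*l^2 + 2*l - 20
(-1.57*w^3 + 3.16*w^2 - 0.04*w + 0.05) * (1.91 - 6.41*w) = 10.0637*w^4 - 23.2543*w^3 + 6.292*w^2 - 0.3969*w + 0.0955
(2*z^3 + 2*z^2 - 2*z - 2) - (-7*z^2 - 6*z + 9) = 2*z^3 + 9*z^2 + 4*z - 11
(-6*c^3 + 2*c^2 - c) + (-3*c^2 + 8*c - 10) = -6*c^3 - c^2 + 7*c - 10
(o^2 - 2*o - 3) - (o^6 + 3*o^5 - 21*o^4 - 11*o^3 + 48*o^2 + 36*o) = -o^6 - 3*o^5 + 21*o^4 + 11*o^3 - 47*o^2 - 38*o - 3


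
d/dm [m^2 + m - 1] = 2*m + 1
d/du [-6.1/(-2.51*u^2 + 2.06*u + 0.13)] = (12.566 - 30.622*u)/(-2.51*u^2 + 2.06*u + 0.13)^2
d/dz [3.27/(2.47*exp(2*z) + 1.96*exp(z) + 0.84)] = (-16.1538*exp(z) - 6.4092)*exp(z)/(2.47*exp(2*z) + 1.96*exp(z) + 0.84)^2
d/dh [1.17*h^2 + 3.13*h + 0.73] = 2.34*h + 3.13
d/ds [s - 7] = 1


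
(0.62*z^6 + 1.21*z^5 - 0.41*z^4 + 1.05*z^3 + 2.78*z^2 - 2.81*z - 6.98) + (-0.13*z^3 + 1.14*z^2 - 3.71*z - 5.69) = 0.62*z^6 + 1.21*z^5 - 0.41*z^4 + 0.92*z^3 + 3.92*z^2 - 6.52*z - 12.67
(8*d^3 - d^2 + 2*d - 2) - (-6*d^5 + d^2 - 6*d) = 6*d^5 + 8*d^3 - 2*d^2 + 8*d - 2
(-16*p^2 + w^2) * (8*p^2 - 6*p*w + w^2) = -128*p^4 + 96*p^3*w - 8*p^2*w^2 - 6*p*w^3 + w^4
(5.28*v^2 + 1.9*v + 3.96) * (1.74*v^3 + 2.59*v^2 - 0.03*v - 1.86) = 9.1872*v^5 + 16.9812*v^4 + 11.653*v^3 + 0.378599999999999*v^2 - 3.6528*v - 7.3656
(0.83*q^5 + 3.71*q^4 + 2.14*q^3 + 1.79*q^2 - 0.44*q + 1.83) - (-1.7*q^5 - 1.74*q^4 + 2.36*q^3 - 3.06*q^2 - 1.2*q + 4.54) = 2.53*q^5 + 5.45*q^4 - 0.22*q^3 + 4.85*q^2 + 0.76*q - 2.71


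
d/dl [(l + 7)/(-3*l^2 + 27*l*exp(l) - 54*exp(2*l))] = (-l^2 + 9*l*exp(l) - (l + 7)*(9*l*exp(l) - 2*l - 36*exp(2*l) + 9*exp(l)) - 18*exp(2*l))/(3*(l^2 - 9*l*exp(l) + 18*exp(2*l))^2)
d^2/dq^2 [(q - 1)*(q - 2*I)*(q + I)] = 6*q - 2 - 2*I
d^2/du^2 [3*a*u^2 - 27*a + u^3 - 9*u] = 6*a + 6*u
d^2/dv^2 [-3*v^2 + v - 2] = -6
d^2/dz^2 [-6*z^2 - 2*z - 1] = -12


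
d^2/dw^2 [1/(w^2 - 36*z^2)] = 6*(w^2 + 12*z^2)/(w^2 - 36*z^2)^3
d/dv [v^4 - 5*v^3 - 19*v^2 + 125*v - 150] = 4*v^3 - 15*v^2 - 38*v + 125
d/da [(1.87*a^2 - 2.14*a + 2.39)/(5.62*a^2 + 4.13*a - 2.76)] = (19.7499*a^2 - 37.186*a - 3.9643)/(31.5844*a^4 + 46.4212*a^3 - 13.9655*a^2 - 22.7976*a + 7.6176)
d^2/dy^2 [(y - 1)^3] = 6*y - 6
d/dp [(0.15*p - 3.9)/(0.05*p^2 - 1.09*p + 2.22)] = (-0.0075*p^2 + 0.39*p - 3.918)/(0.0025*p^4 - 0.109*p^3 + 1.4101*p^2 - 4.8396*p + 4.9284)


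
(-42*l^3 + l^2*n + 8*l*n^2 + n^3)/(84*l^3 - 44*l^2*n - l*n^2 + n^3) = (-3*l - n)/(6*l - n)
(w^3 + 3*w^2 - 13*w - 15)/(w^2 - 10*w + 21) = (w^2 + 6*w + 5)/(w - 7)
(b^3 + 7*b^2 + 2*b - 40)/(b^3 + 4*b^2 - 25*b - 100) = (b - 2)/(b - 5)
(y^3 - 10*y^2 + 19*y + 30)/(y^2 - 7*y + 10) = (y^2 - 5*y - 6)/(y - 2)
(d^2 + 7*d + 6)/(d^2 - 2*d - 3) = (d + 6)/(d - 3)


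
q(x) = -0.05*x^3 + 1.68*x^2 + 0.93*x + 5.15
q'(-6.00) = -24.63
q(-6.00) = 70.85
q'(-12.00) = -60.99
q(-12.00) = 322.31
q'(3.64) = 11.17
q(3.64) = 28.38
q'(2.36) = 8.02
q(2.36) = 16.04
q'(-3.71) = -13.60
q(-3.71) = 27.38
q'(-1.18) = -3.24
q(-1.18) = 6.47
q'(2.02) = 7.11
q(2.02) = 13.47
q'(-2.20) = -7.19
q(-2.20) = 11.77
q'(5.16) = 14.27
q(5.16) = 47.81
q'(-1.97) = -6.27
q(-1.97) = 10.22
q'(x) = -0.15*x^2 + 3.36*x + 0.93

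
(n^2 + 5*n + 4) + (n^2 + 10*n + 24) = 2*n^2 + 15*n + 28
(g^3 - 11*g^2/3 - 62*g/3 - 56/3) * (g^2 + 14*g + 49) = g^5 + 31*g^4/3 - 23*g^3 - 1463*g^2/3 - 1274*g - 2744/3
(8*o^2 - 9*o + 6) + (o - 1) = 8*o^2 - 8*o + 5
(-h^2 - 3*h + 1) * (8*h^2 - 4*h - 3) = -8*h^4 - 20*h^3 + 23*h^2 + 5*h - 3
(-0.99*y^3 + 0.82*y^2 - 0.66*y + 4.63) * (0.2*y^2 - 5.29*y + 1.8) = -0.198*y^5 + 5.4011*y^4 - 6.2518*y^3 + 5.8934*y^2 - 25.6807*y + 8.334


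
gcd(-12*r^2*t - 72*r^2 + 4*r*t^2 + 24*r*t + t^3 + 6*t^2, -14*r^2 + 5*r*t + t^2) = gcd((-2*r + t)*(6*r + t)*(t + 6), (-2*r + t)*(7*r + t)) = 2*r - t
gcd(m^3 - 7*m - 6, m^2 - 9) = m - 3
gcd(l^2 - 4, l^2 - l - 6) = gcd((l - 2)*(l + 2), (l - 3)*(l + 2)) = l + 2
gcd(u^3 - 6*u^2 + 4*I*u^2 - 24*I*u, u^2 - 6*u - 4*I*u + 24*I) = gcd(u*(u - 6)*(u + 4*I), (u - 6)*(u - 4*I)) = u - 6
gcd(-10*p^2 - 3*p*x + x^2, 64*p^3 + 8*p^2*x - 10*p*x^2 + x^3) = 2*p + x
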